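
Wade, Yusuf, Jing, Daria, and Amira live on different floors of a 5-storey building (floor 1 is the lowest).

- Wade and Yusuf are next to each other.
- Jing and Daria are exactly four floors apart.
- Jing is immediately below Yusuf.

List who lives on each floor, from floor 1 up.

From clues 1–2: Jing is in {1,5}.
From clues 1–3: Jing → floor 1, Yusuf → floor 2, Wade → floor 3, Amira → floor 4, Daria → floor 5.

Jing, Yusuf, Wade, Amira, Daria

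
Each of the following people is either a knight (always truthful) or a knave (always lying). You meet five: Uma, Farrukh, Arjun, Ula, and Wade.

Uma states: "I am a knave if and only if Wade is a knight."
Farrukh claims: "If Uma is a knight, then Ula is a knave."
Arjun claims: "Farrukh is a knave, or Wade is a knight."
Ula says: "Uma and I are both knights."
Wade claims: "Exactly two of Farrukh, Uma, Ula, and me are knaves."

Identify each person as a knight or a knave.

Consider Uma. Suppose Uma is a knight.
Then no assignment of the remaining roles makes every statement match its speaker's type — contradiction.
So Uma is a knave.
With that fixed, Farrukh's statement is true, so Farrukh is a knight.
With that fixed, Ula's statement is false, so Ula is a knave.
Consider Arjun. Suppose Arjun is a knight.
Then no assignment of the remaining roles makes every statement match its speaker's type — contradiction.
So Arjun is a knave.
Consider Wade. Suppose Wade is a knight.
Then Uma's statement comes out true, contradicting Uma being a knave.
So Wade is a knave.

Uma: knave, Farrukh: knight, Arjun: knave, Ula: knave, Wade: knave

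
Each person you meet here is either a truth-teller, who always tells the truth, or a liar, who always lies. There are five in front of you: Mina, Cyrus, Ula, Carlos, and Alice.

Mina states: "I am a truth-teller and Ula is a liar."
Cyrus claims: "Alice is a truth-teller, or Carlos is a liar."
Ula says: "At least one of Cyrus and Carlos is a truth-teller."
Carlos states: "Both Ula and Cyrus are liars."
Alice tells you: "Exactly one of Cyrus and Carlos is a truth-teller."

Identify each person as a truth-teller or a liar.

Consider Mina. Suppose Mina is a truth-teller.
Then no assignment of the remaining roles makes every statement match its speaker's type — contradiction.
So Mina is a liar.
Consider Cyrus. Suppose Cyrus is a liar.
Then no assignment of the remaining roles makes every statement match its speaker's type — contradiction.
So Cyrus is a truth-teller.
With that fixed, Ula's statement is true, so Ula is a truth-teller.
With that fixed, Carlos's statement is false, so Carlos is a liar.
With that fixed, Alice's statement is true, so Alice is a truth-teller.

Mina: liar, Cyrus: truth-teller, Ula: truth-teller, Carlos: liar, Alice: truth-teller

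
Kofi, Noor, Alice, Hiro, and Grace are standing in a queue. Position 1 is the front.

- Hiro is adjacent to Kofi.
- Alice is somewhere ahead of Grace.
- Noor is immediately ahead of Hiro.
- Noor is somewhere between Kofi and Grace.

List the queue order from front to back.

From clues 1–2: Alice is in {1,2,3,4}.
From clues 1–3: Alice is in {1,4}.
From clues 1–4: Alice → position 1, Grace → position 2, Noor → position 3, Hiro → position 4, Kofi → position 5.

Alice, Grace, Noor, Hiro, Kofi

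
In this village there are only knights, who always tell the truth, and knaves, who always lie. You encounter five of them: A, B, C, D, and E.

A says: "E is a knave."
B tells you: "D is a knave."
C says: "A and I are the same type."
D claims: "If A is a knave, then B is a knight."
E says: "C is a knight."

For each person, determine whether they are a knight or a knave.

A: knight, B: knave, C: knave, D: knight, E: knave

Consider A. Suppose A is a knave.
Then whichever role C has, C's statement has the wrong truth value — contradiction.
So A is a knight.
With that fixed, D's statement is true, so D is a knight.
With that fixed, B's statement is false, so B is a knave.
Consider C. Suppose C is a knight.
Then no assignment of the remaining roles makes every statement match its speaker's type — contradiction.
So C is a knave.
With that fixed, E's statement is false, so E is a knave.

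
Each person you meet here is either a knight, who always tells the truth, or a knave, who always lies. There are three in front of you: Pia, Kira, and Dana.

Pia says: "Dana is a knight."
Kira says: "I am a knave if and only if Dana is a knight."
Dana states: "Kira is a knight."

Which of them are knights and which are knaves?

Consider Pia. Suppose Pia is a knight.
Then no assignment of the remaining roles makes every statement match its speaker's type — contradiction.
So Pia is a knave.
Consider Kira. Suppose Kira is a knight.
Then no assignment of the remaining roles makes every statement match its speaker's type — contradiction.
So Kira is a knave.
With that fixed, Dana's statement is false, so Dana is a knave.

Pia: knave, Kira: knave, Dana: knave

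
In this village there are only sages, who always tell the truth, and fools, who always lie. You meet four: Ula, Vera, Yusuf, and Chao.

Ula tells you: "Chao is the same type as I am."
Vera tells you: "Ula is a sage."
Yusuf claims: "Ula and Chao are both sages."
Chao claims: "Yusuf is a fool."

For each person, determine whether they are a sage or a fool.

Ula: fool, Vera: fool, Yusuf: fool, Chao: sage

Consider Ula. Suppose Ula is a sage.
Then no assignment of the remaining roles makes every statement match its speaker's type — contradiction.
So Ula is a fool.
With that fixed, Vera's statement is false, so Vera is a fool.
With that fixed, Yusuf's statement is false, so Yusuf is a fool.
With that fixed, Chao's statement is true, so Chao is a sage.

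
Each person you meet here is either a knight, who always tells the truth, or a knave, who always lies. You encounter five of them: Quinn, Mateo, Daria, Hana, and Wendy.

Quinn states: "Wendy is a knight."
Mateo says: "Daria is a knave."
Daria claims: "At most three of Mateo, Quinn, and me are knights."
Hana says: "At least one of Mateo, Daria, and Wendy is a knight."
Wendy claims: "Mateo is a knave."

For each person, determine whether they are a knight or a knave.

Regardless of anyone's role, Daria's statement is true, so Daria is a knight.
With that fixed, Hana's statement is true, so Hana is a knight.
With that fixed, Mateo's statement is false, so Mateo is a knave.
With that fixed, Wendy's statement is true, so Wendy is a knight.
With that fixed, Quinn's statement is true, so Quinn is a knight.

Quinn: knight, Mateo: knave, Daria: knight, Hana: knight, Wendy: knight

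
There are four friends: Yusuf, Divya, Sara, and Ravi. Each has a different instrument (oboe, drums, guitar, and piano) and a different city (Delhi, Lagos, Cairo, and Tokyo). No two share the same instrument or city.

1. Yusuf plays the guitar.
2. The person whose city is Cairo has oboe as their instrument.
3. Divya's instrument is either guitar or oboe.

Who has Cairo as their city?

With clues 1–2, Yusuf is impossible for the one with city Cairo.
With clues 1–3, Ravi and Sara are impossible for the one with city Cairo.
That leaves Divya.

Divya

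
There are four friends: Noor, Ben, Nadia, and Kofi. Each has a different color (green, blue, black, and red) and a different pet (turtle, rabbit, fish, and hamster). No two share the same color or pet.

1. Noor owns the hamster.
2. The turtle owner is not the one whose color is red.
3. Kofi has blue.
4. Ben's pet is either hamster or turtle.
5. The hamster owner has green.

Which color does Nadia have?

red

With clues 1–3, blue is impossible for Nadia's color.
With clues 1–5, black and green are impossible for Nadia's color.
That leaves red.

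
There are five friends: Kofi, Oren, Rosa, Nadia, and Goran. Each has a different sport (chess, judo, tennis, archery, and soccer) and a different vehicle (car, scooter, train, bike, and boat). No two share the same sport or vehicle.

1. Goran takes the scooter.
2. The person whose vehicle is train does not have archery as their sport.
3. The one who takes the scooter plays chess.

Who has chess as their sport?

With clues 1–3, Kofi, Nadia, Oren, and Rosa are impossible for the one with sport chess.
That leaves Goran.

Goran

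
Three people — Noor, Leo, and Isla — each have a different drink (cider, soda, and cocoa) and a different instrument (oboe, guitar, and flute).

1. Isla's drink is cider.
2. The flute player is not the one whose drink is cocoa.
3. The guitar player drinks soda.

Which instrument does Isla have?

With clues 1–3, guitar and oboe are impossible for Isla's instrument.
That leaves flute.

flute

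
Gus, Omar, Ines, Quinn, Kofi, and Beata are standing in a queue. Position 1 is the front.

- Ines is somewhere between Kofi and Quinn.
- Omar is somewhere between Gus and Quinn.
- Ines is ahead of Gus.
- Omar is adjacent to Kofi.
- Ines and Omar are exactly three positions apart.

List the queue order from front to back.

From clue 1: Ines is in {2,3,4,5}.
From clues 1–2: Omar is in {2,3,4,5}.
From clues 1–3: Ines is in {2,3,4}.
From clues 1–4: Gus is in {5,6}.
From clues 1–5: Quinn → position 1, Ines → position 2, Beata → position 3, Kofi → position 4, Omar → position 5, Gus → position 6.

Quinn, Ines, Beata, Kofi, Omar, Gus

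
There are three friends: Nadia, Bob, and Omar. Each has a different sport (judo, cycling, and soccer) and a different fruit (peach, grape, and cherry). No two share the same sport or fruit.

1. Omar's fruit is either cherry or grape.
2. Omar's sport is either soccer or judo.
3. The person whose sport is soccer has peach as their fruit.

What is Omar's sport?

judo

With clues 1–2, cycling is impossible for Omar's sport.
With clues 1–3, soccer is impossible for Omar's sport.
That leaves judo.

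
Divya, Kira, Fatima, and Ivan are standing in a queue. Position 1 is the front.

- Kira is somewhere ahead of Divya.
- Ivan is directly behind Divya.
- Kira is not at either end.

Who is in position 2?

Kira

With clues 1–2, Ivan is ruled out for position 2.
With clues 1–3, Divya and Fatima are ruled out for position 2.
So position 2 is Kira.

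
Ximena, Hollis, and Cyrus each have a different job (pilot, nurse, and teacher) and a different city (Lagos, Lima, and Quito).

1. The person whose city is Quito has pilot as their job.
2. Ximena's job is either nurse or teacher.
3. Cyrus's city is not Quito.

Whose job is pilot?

With clues 1–2, Ximena is impossible for the one with job pilot.
With clues 1–3, Cyrus is impossible for the one with job pilot.
That leaves Hollis.

Hollis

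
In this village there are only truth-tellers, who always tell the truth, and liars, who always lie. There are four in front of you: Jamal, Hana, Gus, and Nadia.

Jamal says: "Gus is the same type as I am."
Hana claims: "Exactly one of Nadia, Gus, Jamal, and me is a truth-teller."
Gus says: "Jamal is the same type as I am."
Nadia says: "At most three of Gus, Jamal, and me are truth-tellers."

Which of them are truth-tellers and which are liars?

Jamal: truth-teller, Hana: liar, Gus: truth-teller, Nadia: truth-teller

Regardless of anyone's role, Nadia's statement is true, so Nadia is a truth-teller.
Consider Jamal. Suppose Jamal is a liar.
Then whichever role Gus has, Gus's statement has the wrong truth value — contradiction.
So Jamal is a truth-teller.
With that fixed, Hana's statement is false, so Hana is a liar.
Consider Gus. Suppose Gus is a liar.
Then Jamal's statement comes out false, contradicting Jamal being a truth-teller.
So Gus is a truth-teller.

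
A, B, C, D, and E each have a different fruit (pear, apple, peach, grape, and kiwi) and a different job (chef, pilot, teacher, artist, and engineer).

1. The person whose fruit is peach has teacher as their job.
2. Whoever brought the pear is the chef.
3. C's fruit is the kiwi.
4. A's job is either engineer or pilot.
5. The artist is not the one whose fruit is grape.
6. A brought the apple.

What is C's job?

artist

With clues 1–3, chef and teacher are impossible for C's job.
With clues 1–6, engineer and pilot are impossible for C's job.
That leaves artist.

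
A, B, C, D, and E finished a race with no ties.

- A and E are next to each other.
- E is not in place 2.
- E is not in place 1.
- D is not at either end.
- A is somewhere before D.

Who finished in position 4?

With clues 1–4, B and C are ruled out for place 4.
With clues 1–5, A and E are ruled out for place 4.
So place 4 is D.

D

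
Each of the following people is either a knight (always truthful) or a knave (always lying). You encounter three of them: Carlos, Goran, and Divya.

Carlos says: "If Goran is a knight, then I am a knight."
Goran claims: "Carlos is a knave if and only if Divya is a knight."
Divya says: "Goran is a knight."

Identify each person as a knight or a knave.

Carlos: knave, Goran: knight, Divya: knight

Consider Carlos. Suppose Carlos is a knight.
Then no assignment of the remaining roles makes every statement match its speaker's type — contradiction.
So Carlos is a knave.
Consider Goran. Suppose Goran is a knave.
Then Carlos's statement comes out true, contradicting Carlos being a knave.
So Goran is a knight.
With that fixed, Divya's statement is true, so Divya is a knight.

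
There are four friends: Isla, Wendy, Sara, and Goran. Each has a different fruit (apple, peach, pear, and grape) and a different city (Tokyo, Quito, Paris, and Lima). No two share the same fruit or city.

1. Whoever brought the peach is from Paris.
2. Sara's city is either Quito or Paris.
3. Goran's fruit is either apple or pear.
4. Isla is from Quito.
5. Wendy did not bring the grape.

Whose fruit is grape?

With clues 1–3, Goran is impossible for the one with fruit grape.
With clues 1–4, Sara is impossible for the one with fruit grape.
With clues 1–5, Wendy is impossible for the one with fruit grape.
That leaves Isla.

Isla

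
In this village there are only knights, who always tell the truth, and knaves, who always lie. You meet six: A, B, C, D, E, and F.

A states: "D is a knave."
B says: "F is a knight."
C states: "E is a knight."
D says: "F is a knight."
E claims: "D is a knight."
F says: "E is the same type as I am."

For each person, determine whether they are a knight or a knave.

A: knave, B: knight, C: knight, D: knight, E: knight, F: knight

Consider A. Suppose A is a knight.
Then no assignment of the remaining roles makes every statement match its speaker's type — contradiction.
So A is a knave.
Consider B. Suppose B is a knave.
Then no assignment of the remaining roles makes every statement match its speaker's type — contradiction.
So B is a knight.
Consider C. Suppose C is a knave.
Then no assignment of the remaining roles makes every statement match its speaker's type — contradiction.
So C is a knight.
Consider D. Suppose D is a knave.
Then A's statement comes out true, contradicting A being a knave.
So D is a knight.
With that fixed, E's statement is true, so E is a knight.
Consider F. Suppose F is a knave.
Then B's statement comes out false, contradicting B being a knight.
So F is a knight.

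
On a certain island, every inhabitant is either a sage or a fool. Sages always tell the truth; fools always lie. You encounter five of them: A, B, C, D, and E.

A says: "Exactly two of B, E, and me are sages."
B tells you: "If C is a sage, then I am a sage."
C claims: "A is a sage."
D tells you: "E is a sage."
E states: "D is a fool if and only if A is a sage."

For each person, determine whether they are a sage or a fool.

Consider A. Suppose A is a sage.
Then no assignment of the remaining roles makes every statement match its speaker's type — contradiction.
So A is a fool.
With that fixed, C's statement is false, so C is a fool.
With that fixed, B's statement is true, so B is a sage.
Consider D. Suppose D is a sage.
Then no assignment of the remaining roles makes every statement match its speaker's type — contradiction.
So D is a fool.
With that fixed, E's statement is false, so E is a fool.

A: fool, B: sage, C: fool, D: fool, E: fool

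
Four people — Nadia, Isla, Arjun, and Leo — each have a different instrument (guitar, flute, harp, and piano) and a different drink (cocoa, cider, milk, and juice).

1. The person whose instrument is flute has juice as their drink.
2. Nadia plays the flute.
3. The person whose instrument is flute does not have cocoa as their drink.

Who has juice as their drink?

Nadia

With clues 1–2, Arjun, Isla, and Leo are impossible for the one with drink juice.
That leaves Nadia.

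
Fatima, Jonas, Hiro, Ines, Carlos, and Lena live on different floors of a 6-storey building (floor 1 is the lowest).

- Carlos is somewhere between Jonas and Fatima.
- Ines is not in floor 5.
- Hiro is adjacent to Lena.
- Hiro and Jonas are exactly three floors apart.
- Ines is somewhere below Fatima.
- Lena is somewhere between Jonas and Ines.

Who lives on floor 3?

Hiro

With clues 1–5, Fatima and Jonas are ruled out for floor 3.
With clues 1–6, Carlos, Ines, and Lena are ruled out for floor 3.
So floor 3 is Hiro.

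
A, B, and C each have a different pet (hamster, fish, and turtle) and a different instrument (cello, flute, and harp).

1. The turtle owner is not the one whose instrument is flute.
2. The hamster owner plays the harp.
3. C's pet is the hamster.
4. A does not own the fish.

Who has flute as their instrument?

With clues 1–3, C is impossible for the one with instrument flute.
With clues 1–4, A is impossible for the one with instrument flute.
That leaves B.

B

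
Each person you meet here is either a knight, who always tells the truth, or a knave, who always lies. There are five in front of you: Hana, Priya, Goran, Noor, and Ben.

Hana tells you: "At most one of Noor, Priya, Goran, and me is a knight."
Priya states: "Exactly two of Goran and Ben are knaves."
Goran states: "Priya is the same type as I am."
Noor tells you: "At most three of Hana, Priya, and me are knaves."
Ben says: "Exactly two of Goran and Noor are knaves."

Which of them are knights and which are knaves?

Hana: knave, Priya: knight, Goran: knave, Noor: knight, Ben: knave

Regardless of anyone's role, Noor's statement is true, so Noor is a knight.
With that fixed, Ben's statement is false, so Ben is a knave.
Consider Hana. Suppose Hana is a knight.
Then Hana's own statement would have to be true, but it can't be — contradiction.
So Hana is a knave.
Consider Priya. Suppose Priya is a knave.
Then whichever role Goran has, Goran's statement has the wrong truth value — contradiction.
So Priya is a knight.
Consider Goran. Suppose Goran is a knight.
Then Priya's statement comes out false, contradicting Priya being a knight.
So Goran is a knave.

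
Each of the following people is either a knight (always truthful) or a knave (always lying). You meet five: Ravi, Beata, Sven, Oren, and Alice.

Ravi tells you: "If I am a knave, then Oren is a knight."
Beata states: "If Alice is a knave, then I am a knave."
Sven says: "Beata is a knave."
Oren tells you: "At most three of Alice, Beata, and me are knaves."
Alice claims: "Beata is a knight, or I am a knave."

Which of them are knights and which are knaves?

Ravi: knight, Beata: knight, Sven: knave, Oren: knight, Alice: knight

Regardless of anyone's role, Oren's statement is true, so Oren is a knight.
With that fixed, Ravi's statement is true, so Ravi is a knight.
Consider Beata. Suppose Beata is a knave.
Then Beata's own statement would have to be false, but it can't be — contradiction.
So Beata is a knight.
With that fixed, Sven's statement is false, so Sven is a knave.
With that fixed, Alice's statement is true, so Alice is a knight.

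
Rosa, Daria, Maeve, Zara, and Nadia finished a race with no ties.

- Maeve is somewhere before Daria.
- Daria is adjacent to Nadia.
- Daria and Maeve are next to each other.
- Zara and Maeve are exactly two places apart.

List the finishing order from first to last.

Zara, Rosa, Maeve, Daria, Nadia

From clue 1: Daria is in {2,3,4,5}.
From clues 1–2: Maeve is in {1,2,3}.
From clues 1–3: Daria is in {2,3,4}.
From clues 1–4: Zara → place 1, Rosa → place 2, Maeve → place 3, Daria → place 4, Nadia → place 5.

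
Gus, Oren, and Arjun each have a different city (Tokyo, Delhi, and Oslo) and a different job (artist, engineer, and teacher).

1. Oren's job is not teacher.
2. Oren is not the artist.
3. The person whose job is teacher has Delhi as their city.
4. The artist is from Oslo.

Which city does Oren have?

With clues 1–3, Delhi is impossible for Oren's city.
With clues 1–4, Oslo is impossible for Oren's city.
That leaves Tokyo.

Tokyo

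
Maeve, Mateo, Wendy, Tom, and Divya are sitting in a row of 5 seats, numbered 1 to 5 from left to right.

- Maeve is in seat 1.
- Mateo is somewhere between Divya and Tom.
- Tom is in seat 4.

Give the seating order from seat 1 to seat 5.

From clue 1: Maeve → seat 1.
From clues 1–2: Mateo is in {3,4}.
From clues 1–3: Divya → seat 2, Mateo → seat 3, Tom → seat 4, Wendy → seat 5.

Maeve, Divya, Mateo, Tom, Wendy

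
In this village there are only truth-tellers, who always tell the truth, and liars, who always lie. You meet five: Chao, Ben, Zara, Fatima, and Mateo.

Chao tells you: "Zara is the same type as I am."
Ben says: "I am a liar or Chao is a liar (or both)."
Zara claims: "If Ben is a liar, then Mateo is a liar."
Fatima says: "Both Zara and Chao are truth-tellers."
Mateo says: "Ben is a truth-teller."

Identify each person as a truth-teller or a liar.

Consider Chao. Suppose Chao is a truth-teller.
Then whichever role Ben has, Ben's statement has the wrong truth value — contradiction.
So Chao is a liar.
With that fixed, Ben's statement is true, so Ben is a truth-teller.
With that fixed, Zara's statement is true, so Zara is a truth-teller.
With that fixed, Fatima's statement is false, so Fatima is a liar.
With that fixed, Mateo's statement is true, so Mateo is a truth-teller.

Chao: liar, Ben: truth-teller, Zara: truth-teller, Fatima: liar, Mateo: truth-teller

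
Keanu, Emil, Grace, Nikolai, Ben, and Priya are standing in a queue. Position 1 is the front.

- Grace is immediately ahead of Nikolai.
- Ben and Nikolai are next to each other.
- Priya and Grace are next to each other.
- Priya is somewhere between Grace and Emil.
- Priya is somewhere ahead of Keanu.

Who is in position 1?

Emil

With clue 1, Nikolai is ruled out for position 1.
With clues 1–2, Ben is ruled out for position 1.
With clues 1–3, Grace is ruled out for position 1.
With clues 1–4, Priya is ruled out for position 1.
With clues 1–5, Keanu is ruled out for position 1.
So position 1 is Emil.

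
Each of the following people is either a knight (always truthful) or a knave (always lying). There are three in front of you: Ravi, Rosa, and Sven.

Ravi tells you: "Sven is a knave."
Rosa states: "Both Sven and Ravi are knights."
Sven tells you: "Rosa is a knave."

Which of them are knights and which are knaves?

Consider Ravi. Suppose Ravi is a knight.
Then no assignment of the remaining roles makes every statement match its speaker's type — contradiction.
So Ravi is a knave.
With that fixed, Rosa's statement is false, so Rosa is a knave.
With that fixed, Sven's statement is true, so Sven is a knight.

Ravi: knave, Rosa: knave, Sven: knight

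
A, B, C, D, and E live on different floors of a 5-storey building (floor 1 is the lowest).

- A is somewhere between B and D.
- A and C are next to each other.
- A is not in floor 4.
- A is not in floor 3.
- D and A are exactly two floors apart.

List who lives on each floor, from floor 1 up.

From clue 1: A is in {2,3,4}.
From clues 1–3: A is in {2,3}.
From clues 1–4: A → floor 2, C → floor 3.
From clues 1–5: B → floor 1, D → floor 4, E → floor 5.

B, A, C, D, E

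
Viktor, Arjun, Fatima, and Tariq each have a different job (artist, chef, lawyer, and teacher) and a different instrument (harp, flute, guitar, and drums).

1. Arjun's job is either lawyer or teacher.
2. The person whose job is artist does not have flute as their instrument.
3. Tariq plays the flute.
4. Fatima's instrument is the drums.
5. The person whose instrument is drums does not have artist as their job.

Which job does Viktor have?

With clues 1–5, chef, lawyer, and teacher are impossible for Viktor's job.
That leaves artist.

artist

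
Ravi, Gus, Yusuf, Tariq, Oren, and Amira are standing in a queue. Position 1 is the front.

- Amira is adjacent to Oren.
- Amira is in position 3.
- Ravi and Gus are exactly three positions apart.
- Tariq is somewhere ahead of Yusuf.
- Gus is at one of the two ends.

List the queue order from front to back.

From clues 1–2: Amira → position 3.
From clues 1–3: Oren is in {2,4}.
From clues 1–4: Yusuf → position 6.
From clues 1–5: Gus → position 1, Oren → position 2, Ravi → position 4, Tariq → position 5.

Gus, Oren, Amira, Ravi, Tariq, Yusuf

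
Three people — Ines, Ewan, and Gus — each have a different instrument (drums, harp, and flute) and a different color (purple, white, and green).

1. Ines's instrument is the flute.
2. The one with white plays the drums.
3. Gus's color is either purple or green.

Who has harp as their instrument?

Gus

Clue 1 rules out Ines for the one with instrument harp.
With clues 1–3, Ewan is impossible for the one with instrument harp.
That leaves Gus.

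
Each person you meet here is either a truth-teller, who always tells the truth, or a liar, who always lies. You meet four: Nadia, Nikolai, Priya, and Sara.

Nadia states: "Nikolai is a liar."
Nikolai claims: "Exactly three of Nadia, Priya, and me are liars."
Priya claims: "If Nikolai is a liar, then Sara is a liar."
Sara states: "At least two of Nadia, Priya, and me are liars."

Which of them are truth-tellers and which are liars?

Consider Nadia. Suppose Nadia is a liar.
Then no assignment of the remaining roles makes every statement match its speaker's type — contradiction.
So Nadia is a truth-teller.
With that fixed, Nikolai's statement is false, so Nikolai is a liar.
Consider Priya. Suppose Priya is a liar.
Then whichever role Sara has, Sara's statement has the wrong truth value — contradiction.
So Priya is a truth-teller.
With that fixed, Sara's statement is false, so Sara is a liar.

Nadia: truth-teller, Nikolai: liar, Priya: truth-teller, Sara: liar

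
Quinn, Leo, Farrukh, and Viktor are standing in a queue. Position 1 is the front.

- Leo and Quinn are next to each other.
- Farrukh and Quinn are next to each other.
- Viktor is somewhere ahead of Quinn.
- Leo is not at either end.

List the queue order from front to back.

Viktor, Leo, Quinn, Farrukh

From clues 1–2: Quinn is in {2,3}.
From clues 1–3: Viktor → position 1, Quinn → position 3.
From clues 1–4: Leo → position 2, Farrukh → position 4.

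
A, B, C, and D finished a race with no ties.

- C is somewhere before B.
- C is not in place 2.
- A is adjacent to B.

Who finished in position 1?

C

With clue 1, B is ruled out for place 1.
With clues 1–3, A and D are ruled out for place 1.
So place 1 is C.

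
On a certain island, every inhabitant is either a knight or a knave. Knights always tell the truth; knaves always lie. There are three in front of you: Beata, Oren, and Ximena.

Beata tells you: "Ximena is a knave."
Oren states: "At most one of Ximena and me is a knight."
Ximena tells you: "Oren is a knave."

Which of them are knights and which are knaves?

Beata: knight, Oren: knight, Ximena: knave

Consider Beata. Suppose Beata is a knave.
Then no assignment of the remaining roles makes every statement match its speaker's type — contradiction.
So Beata is a knight.
Consider Oren. Suppose Oren is a knave.
Then Oren's own statement would have to be false, but it can't be — contradiction.
So Oren is a knight.
With that fixed, Ximena's statement is false, so Ximena is a knave.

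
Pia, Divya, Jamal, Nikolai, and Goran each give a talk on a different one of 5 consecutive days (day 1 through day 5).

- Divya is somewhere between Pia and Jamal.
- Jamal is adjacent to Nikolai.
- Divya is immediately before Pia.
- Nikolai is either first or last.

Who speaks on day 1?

With clue 1, Divya is ruled out for day 1.
With clues 1–3, Pia is ruled out for day 1.
With clues 1–4, Goran and Jamal are ruled out for day 1.
So day 1 is Nikolai.

Nikolai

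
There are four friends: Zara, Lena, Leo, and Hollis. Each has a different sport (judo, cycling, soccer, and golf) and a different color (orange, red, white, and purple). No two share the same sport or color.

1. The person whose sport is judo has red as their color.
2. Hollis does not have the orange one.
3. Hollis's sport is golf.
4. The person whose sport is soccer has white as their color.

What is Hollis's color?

purple

With clues 1–2, orange is impossible for Hollis's color.
With clues 1–3, red is impossible for Hollis's color.
With clues 1–4, white is impossible for Hollis's color.
That leaves purple.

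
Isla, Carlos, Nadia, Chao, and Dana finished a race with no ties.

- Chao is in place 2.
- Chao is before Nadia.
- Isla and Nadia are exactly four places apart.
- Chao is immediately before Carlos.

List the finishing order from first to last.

From clue 1: Chao → place 2.
From clues 1–2: Nadia is in {3,4,5}.
From clues 1–3: Isla → place 1, Nadia → place 5.
From clues 1–4: Carlos → place 3, Dana → place 4.

Isla, Chao, Carlos, Dana, Nadia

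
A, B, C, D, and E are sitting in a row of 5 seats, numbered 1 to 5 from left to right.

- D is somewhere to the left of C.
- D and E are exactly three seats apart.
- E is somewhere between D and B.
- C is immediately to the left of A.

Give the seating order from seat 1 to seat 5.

From clue 1: C is in {2,3,4,5}.
From clues 1–2: D is in {1,2,4}.
From clues 1–3: D → seat 1, E → seat 4, B → seat 5.
From clues 1–4: C → seat 2, A → seat 3.

D, C, A, E, B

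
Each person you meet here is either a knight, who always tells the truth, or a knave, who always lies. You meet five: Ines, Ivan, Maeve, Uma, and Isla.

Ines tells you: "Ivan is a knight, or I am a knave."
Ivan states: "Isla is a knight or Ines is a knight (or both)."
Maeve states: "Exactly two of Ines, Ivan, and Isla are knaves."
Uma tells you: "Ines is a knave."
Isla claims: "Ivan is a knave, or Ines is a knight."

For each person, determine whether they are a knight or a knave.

Ines: knight, Ivan: knight, Maeve: knave, Uma: knave, Isla: knight

Consider Ines. Suppose Ines is a knave.
Then Ines's own statement would have to be false, but it can't be — contradiction.
So Ines is a knight.
With that fixed, Ivan's statement is true, so Ivan is a knight.
With that fixed, Maeve's statement is false, so Maeve is a knave.
With that fixed, Uma's statement is false, so Uma is a knave.
With that fixed, Isla's statement is true, so Isla is a knight.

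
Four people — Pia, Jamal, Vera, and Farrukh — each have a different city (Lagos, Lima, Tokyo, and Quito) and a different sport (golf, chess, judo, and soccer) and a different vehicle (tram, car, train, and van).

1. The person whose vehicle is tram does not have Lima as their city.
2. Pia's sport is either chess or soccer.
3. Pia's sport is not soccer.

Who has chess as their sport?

Pia

With clues 1–3, Farrukh, Jamal, and Vera are impossible for the one with sport chess.
That leaves Pia.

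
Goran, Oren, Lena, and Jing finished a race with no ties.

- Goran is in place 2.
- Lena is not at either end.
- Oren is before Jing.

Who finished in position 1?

Oren

With clue 1, Goran is ruled out for place 1.
With clues 1–2, Lena is ruled out for place 1.
With clues 1–3, Jing is ruled out for place 1.
So place 1 is Oren.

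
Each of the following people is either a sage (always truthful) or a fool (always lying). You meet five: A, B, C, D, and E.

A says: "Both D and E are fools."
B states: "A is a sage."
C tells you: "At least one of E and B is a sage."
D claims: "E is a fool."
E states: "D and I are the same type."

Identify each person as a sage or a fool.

A: fool, B: fool, C: fool, D: sage, E: fool

Consider A. Suppose A is a sage.
Then no assignment of the remaining roles makes every statement match its speaker's type — contradiction.
So A is a fool.
With that fixed, B's statement is false, so B is a fool.
Consider C. Suppose C is a sage.
Then no assignment of the remaining roles makes every statement match its speaker's type — contradiction.
So C is a fool.
Consider D. Suppose D is a fool.
Then whichever role E has, E's statement has the wrong truth value — contradiction.
So D is a sage.
Consider E. Suppose E is a sage.
Then C's statement comes out true, contradicting C being a fool.
So E is a fool.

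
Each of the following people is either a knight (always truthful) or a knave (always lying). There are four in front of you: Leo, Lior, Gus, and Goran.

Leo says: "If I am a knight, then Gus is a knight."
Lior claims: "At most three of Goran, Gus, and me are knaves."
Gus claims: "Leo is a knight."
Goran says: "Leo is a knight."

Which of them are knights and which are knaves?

Leo: knight, Lior: knight, Gus: knight, Goran: knight

Regardless of anyone's role, Lior's statement is true, so Lior is a knight.
Consider Leo. Suppose Leo is a knave.
Then Leo's own statement would have to be false, but it can't be — contradiction.
So Leo is a knight.
With that fixed, Gus's statement is true, so Gus is a knight.
With that fixed, Goran's statement is true, so Goran is a knight.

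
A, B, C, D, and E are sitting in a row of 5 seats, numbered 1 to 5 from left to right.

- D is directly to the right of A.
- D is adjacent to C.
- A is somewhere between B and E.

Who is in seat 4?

With clues 1–2, A is ruled out for seat 4.
With clues 1–3, B, D, and E are ruled out for seat 4.
So seat 4 is C.

C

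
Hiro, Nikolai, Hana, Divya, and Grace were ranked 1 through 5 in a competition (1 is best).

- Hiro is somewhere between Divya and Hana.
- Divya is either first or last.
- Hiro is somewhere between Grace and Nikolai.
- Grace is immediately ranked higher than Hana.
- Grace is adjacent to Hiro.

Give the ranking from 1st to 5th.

Divya, Nikolai, Hiro, Grace, Hana

From clue 1: Hiro is in {2,3,4}.
From clues 1–2: Divya is in {1,5}.
From clues 1–3: Hiro → rank 3.
From clues 1–4: Nikolai is in {2,4}.
From clues 1–5: Divya → rank 1, Nikolai → rank 2, Grace → rank 4, Hana → rank 5.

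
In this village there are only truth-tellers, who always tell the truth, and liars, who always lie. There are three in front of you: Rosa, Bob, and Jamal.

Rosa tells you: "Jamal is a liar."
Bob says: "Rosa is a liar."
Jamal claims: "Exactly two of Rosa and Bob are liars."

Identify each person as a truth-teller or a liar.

Rosa: truth-teller, Bob: liar, Jamal: liar

Consider Rosa. Suppose Rosa is a liar.
Then no assignment of the remaining roles makes every statement match its speaker's type — contradiction.
So Rosa is a truth-teller.
With that fixed, Bob's statement is false, so Bob is a liar.
With that fixed, Jamal's statement is false, so Jamal is a liar.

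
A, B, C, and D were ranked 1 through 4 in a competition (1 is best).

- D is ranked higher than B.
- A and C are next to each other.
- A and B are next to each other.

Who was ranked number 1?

With clue 1, B is ruled out for rank 1.
With clues 1–3, A and C are ruled out for rank 1.
So rank 1 is D.

D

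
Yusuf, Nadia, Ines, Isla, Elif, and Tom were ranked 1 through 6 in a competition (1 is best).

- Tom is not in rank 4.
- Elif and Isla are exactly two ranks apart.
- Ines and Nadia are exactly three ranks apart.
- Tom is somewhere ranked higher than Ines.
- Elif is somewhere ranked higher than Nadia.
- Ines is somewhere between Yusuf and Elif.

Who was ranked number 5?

With clues 1–5, Elif, Ines, and Isla are ruled out for rank 5.
With clues 1–6, Nadia and Tom are ruled out for rank 5.
So rank 5 is Yusuf.

Yusuf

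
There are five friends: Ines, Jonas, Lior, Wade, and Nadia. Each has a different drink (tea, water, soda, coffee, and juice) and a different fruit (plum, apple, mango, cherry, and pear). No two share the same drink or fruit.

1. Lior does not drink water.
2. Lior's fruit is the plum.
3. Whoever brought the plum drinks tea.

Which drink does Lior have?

Clue 1 rules out water for Lior's drink.
With clues 1–3, coffee, juice, and soda are impossible for Lior's drink.
That leaves tea.

tea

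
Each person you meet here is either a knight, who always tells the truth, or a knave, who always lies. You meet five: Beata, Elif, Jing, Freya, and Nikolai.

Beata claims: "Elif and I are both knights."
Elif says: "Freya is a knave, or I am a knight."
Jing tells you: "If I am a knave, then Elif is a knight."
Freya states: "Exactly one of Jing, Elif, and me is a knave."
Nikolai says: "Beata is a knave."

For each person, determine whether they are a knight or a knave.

Beata: knave, Elif: knave, Jing: knight, Freya: knight, Nikolai: knight

Consider Beata. Suppose Beata is a knight.
Then no assignment of the remaining roles makes every statement match its speaker's type — contradiction.
So Beata is a knave.
With that fixed, Nikolai's statement is true, so Nikolai is a knight.
Consider Elif. Suppose Elif is a knight.
Then no assignment of the remaining roles makes every statement match its speaker's type — contradiction.
So Elif is a knave.
Consider Jing. Suppose Jing is a knave.
Then no assignment of the remaining roles makes every statement match its speaker's type — contradiction.
So Jing is a knight.
Consider Freya. Suppose Freya is a knave.
Then Elif's statement comes out true, contradicting Elif being a knave.
So Freya is a knight.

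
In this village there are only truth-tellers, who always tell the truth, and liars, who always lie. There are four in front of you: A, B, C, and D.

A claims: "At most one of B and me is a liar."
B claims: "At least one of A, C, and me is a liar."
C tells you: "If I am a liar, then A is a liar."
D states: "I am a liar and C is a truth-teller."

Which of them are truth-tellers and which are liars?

Consider A. Suppose A is a liar.
Then no assignment of the remaining roles makes every statement match its speaker's type — contradiction.
So A is a truth-teller.
Consider B. Suppose B is a liar.
Then B's own statement would have to be false, but it can't be — contradiction.
So B is a truth-teller.
Consider C. Suppose C is a truth-teller.
Then B's statement comes out false, contradicting B being a truth-teller.
So C is a liar.
With that fixed, D's statement is false, so D is a liar.

A: truth-teller, B: truth-teller, C: liar, D: liar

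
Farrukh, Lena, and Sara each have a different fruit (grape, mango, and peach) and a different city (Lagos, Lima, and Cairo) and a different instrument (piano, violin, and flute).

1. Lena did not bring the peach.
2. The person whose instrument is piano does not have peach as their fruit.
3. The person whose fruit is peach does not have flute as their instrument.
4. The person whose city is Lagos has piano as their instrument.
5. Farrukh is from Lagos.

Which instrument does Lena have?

With clues 1–3, violin is impossible for Lena's instrument.
With clues 1–5, piano is impossible for Lena's instrument.
That leaves flute.

flute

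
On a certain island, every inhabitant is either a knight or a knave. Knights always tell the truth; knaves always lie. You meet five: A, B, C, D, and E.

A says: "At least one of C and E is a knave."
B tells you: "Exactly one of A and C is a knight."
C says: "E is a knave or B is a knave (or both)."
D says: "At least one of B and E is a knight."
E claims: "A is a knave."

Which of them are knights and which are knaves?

Consider A. Suppose A is a knave.
Then no assignment of the remaining roles makes every statement match its speaker's type — contradiction.
So A is a knight.
With that fixed, E's statement is false, so E is a knave.
With that fixed, C's statement is true, so C is a knight.
With that fixed, B's statement is false, so B is a knave.
With that fixed, D's statement is false, so D is a knave.

A: knight, B: knave, C: knight, D: knave, E: knave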